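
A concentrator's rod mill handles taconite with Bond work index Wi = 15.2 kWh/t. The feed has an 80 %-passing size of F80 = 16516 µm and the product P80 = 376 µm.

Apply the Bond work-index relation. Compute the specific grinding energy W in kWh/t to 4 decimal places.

W = 6.6561 kWh/t

W = 10 Wi / √P80 − 10 Wi / √F80
1/√376 = 0.051571;  1/√16516 = 0.007781
W = 10·15.2·(0.051571 − 0.007781) = 6.6561 kWh/t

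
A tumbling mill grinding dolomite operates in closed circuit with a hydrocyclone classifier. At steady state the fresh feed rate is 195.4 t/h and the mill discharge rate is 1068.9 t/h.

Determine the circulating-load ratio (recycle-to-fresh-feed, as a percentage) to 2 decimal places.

CL = 447.03 %

Mill node: discharge = fresh + recycle.
R = M − F = 1068.9 − 195.4 = 873.5 t/h
CL = 100·R/F = 100·873.5/195.4 = 447.03 %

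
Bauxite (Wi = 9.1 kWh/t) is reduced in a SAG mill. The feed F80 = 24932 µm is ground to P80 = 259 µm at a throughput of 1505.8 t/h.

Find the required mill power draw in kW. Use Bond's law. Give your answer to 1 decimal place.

P = 7646.7 kW

Bond:  W = 10 Wi (1/√P − 1/√F)
W = 10·9.1·(1/√259 − 1/√24932) = 10·9.1·(0.055804) = 5.0781 kWh/t
Power = W × throughput = 5.0781 kWh/t × 1505.8 t/h = 7646.7 kW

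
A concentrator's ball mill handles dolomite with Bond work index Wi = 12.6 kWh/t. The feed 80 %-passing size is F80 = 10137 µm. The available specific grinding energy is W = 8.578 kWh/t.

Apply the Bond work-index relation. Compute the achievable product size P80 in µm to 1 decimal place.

W = 10·Wi·(P80^(-½) − F80^(-½))
⇒ 1/√P80 = W/(10 Wi) + 1/√F80
  = 8.5780/(10·12.6) + 1/√10137 = 0.068079 + 0.009932 = 0.078012
P80 = (1/0.078012)² = 12.8186² = 164.32 µm

P80 = 164.3 µm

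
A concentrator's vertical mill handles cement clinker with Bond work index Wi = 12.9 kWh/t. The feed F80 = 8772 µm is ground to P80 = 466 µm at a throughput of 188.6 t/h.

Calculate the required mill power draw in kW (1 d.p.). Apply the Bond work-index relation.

P = 867.3 kW

Bond: W = 10·Wi·(1/√P80 − 1/√F80)
W = 10·12.9·(1/√466 − 1/√8772) = 10·12.9·(0.035647) = 4.5985 kWh/t
P = W·T = 4.5985·188.6 = 867.3 kW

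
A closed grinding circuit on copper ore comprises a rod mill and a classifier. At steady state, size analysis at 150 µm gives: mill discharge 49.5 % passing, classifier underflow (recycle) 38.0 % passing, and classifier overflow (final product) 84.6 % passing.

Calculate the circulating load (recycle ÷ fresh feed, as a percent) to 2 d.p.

Classifier node, passing 150 µm:
(1+r)d = ru + o → r = (o−d)/(d−u)
r = (84.6 − 49.5)/(49.5 − 38.0) = 35.1/11.5 = 3.0522
CL = 100·r = 305.22 %

CL = 305.22 %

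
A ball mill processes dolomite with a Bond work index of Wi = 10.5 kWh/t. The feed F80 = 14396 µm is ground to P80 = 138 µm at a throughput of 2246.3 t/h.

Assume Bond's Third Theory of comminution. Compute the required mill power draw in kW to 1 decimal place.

Bond:  W = 10 Wi (1/√P − 1/√F)
W = 10·10.5·(1/√138 − 1/√14396) = 10·10.5·(0.076791) = 8.0631 kWh/t
P = W·T = 8.0631·2246.3 = 18112.1 kW

P = 18112.1 kW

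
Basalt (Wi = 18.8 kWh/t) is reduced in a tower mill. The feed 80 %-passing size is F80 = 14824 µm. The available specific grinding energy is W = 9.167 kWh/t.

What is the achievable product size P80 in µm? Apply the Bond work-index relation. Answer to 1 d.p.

P80 = 308.1 µm

W = 10·Wi·(P80^(-½) − F80^(-½))
⇒ 1/√P80 = W/(10·Wi) + 1/√F80
  = 9.1670/(10·18.8) + 1/√14824 = 0.048761 + 0.008213 = 0.056974
P80 = (1/0.056974)² = 17.5519² = 308.07 µm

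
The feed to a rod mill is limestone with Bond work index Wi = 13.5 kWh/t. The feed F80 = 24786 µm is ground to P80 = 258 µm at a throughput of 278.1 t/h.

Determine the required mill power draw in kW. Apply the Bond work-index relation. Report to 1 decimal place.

W = 10·Wi·[P80^(−½) − F80^(−½)]
W = 10·13.5·(1/√258 − 1/√24786) = 10·13.5·(0.055905) = 7.5472 kWh/t
Power = W × throughput = 7.5472 kWh/t × 278.1 t/h = 2098.9 kW

P = 2098.9 kW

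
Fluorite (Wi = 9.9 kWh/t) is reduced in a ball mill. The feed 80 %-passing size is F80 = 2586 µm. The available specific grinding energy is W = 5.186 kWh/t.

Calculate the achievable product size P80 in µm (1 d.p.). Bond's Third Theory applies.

P80 = 192.6 µm

W = 10·Wi·[P80^(−½) − F80^(−½)]
⇒ 1/√P80 = W/(10 Wi) + 1/√F80
  = 5.1860/(10·9.9) + 1/√2586 = 0.052384 + 0.019665 = 0.072048
P80 = (1/0.072048)² = 13.8795² = 192.64 µm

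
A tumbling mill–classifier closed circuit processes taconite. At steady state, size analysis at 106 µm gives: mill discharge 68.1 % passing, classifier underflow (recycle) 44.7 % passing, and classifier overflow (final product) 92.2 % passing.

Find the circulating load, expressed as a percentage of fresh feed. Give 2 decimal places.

CL = 102.99 %

Classifier node, passing 106 µm:
(1+r)·d = r·u + o ⇒ r = (o−d)/(d−u)
r = (92.2 − 68.1)/(68.1 − 44.7) = 24.1/23.4 = 1.0299
CL = 100·r = 102.99 %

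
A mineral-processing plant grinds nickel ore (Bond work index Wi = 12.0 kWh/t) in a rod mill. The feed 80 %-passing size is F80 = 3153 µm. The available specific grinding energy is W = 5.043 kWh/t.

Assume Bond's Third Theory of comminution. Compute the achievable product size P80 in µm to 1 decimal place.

P80 = 279.3 µm

W_Bond = 10·Wi·(1/√P₈₀ − 1/√F₈₀)
⇒ 1/√P80 = W/(10 Wi) + 1/√F80
  = 5.0430/(10·12.0) + 1/√3153 = 0.042025 + 0.017809 = 0.059834
P80 = (1/0.059834)² = 16.7129² = 279.32 µm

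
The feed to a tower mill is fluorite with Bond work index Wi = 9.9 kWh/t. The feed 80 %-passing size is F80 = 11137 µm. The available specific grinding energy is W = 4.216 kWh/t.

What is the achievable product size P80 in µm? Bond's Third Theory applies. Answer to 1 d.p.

W = 10·Wi·(P80^(-½) − F80^(-½))
1/√P80 = 1/√F80 + W/(10·Wi)
  = 4.2160/(10·9.9) + 1/√11137 = 0.042586 + 0.009476 = 0.052062
P80 = (1/0.052062)² = 19.2080² = 368.95 µm

P80 = 368.9 µm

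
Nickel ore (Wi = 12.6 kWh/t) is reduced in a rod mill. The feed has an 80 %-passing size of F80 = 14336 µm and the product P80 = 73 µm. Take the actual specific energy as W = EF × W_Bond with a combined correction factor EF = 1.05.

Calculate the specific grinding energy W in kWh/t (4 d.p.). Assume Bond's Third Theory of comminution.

W = 14.3796 kWh/t

W = 10·Wi·[P80^(−½) − F80^(−½)]
1/√73 = 0.117041;  1/√14336 = 0.008352
W = 10·12.6·(0.117041 − 0.008352) = 13.6948 kWh/t
Apply correction: 13.6948 × 1.05 = 14.3796 kWh/t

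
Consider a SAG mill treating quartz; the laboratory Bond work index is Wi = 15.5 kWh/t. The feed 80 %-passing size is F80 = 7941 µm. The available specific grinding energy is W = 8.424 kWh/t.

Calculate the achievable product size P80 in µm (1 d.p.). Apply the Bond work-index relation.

P80 = 232.6 µm

W = 10 Wi (1/√P80 − 1/√F80)  [Bond]
P80^-0.5 = F80^-0.5 + W/(10 Wi)
  = 8.4240/(10·15.5) + 1/√7941 = 0.054348 + 0.011222 = 0.065570
P80 = (1/0.065570)² = 15.2508² = 232.59 µm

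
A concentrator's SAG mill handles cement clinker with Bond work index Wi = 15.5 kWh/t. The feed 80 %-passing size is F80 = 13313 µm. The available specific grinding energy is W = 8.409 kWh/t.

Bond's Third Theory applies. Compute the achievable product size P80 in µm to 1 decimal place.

P80 = 252.6 µm

Bond: W = 10·Wi·(1/√P80 − 1/√F80)
P80^(−½) = W/(10 Wi) + F80^(−½)
  = 8.4090/(10·15.5) + 1/√13313 = 0.054252 + 0.008667 = 0.062918
P80 = (1/0.062918)² = 15.8936² = 252.61 µm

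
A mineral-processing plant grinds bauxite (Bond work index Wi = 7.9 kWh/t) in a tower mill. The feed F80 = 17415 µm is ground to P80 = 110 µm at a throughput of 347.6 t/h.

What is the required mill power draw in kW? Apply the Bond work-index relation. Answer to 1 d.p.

P = 2410.2 kW

W = 10 Wi (1/√P80 − 1/√F80)  [Bond]
W = 10·7.9·(1/√110 − 1/√17415) = 10·7.9·(0.087769) = 6.9337 kWh/t
Power = W × throughput = 6.9337 kWh/t × 347.6 t/h = 2410.2 kW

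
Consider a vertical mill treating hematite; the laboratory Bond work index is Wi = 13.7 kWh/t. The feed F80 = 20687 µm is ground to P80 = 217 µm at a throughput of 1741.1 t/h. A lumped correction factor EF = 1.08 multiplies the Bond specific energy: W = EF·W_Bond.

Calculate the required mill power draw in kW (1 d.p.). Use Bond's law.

P = 15696.8 kW

W = 10·Wi·(P80^(-½) − F80^(-½))
W = 10·13.7·(1/√217 − 1/√20687) = 10·13.7·(0.060932) = 8.3477 kWh/t
With EF = 1.08: W = 8.3477·1.08 = 9.0155 kWh/t
Power = W × throughput = 9.0155 kWh/t × 1741.1 t/h = 15696.8 kW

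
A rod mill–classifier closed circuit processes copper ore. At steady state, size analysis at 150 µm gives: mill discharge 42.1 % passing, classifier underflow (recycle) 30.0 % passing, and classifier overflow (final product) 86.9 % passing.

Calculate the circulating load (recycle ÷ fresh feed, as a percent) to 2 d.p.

CL = 370.25 %

Mass balance on the −150 µm fraction:
Fd + Rd = Ru + Fo ⇒ R/F = (o−d)/(d−u)
r = (86.9 − 42.1)/(42.1 − 30.0) = 44.8/12.1 = 3.7025
CL = 100·r = 370.25 %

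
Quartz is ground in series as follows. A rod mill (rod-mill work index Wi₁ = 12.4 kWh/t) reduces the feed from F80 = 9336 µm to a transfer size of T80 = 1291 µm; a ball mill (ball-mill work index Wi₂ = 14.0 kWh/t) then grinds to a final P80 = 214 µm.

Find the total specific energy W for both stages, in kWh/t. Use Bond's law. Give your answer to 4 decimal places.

W = 10 Wi (P80^-0.5 − F80^-0.5)
Stage 1 (9336→1291 µm, Wi₁=12.4): W₁ = 10·12.4·(0.027832 − 0.010350) = 2.1678 kWh/t
Stage 2 (1291→214 µm, Wi₂=14.0): W₂ = 10·14.0·(0.068359 − 0.027832) = 5.6738 kWh/t
W = W₁ + W₂ = 2.1678 + 5.6738 = 7.8416 kWh/t

W = 7.8416 kWh/t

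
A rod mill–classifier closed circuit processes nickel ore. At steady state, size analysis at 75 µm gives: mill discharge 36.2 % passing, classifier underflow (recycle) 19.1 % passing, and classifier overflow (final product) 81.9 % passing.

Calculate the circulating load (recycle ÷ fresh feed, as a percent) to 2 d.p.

Let r = R/F. Size balance at 75 µm:
d + r·d = r·u + o → r(d−u) = o−d
r = (81.9 − 36.2)/(36.2 − 19.1) = 45.7/17.1 = 2.6725
CL = 100·r = 267.25 %

CL = 267.25 %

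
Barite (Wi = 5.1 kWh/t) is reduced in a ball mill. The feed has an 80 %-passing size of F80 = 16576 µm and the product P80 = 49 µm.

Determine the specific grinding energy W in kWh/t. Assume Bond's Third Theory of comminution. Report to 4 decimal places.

W = 6.8896 kWh/t

W = 10 Wi / √P80 − 10 Wi / √F80
1/√49 = 0.142857;  1/√16576 = 0.007767
W = 10·5.1·(0.142857 − 0.007767) = 6.8896 kWh/t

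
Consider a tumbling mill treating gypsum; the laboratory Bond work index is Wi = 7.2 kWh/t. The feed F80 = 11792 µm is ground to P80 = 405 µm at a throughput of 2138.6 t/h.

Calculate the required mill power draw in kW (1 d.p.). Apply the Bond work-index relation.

W_Bond = 10·Wi·(1/√P₈₀ − 1/√F₈₀)
W = 10·7.2·(1/√405 − 1/√11792) = 10·7.2·(0.040482) = 2.9147 kWh/t
P_mill = W·ṁ = 2.9147·2138.6 = 6233.3 kW

P = 6233.3 kW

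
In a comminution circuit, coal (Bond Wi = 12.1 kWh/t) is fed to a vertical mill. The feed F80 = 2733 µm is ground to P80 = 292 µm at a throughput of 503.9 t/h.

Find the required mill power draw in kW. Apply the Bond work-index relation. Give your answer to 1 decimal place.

P = 2401.8 kW

W = 10·Wi·[P80^(−½) − F80^(−½)]
W = 10·12.1·(1/√292 − 1/√2733) = 10·12.1·(0.039392) = 4.7664 kWh/t
Power = W × throughput = 4.7664 kWh/t × 503.9 t/h = 2401.8 kW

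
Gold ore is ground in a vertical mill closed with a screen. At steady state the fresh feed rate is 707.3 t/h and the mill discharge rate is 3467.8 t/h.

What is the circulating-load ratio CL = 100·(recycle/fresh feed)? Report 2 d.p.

CL = 390.29 %

Mill node: discharge = fresh + recycle.
R = M − F = 3467.8 − 707.3 = 2760.5 t/h
CL = 100·R/F = 100·2760.5/707.3 = 390.29 %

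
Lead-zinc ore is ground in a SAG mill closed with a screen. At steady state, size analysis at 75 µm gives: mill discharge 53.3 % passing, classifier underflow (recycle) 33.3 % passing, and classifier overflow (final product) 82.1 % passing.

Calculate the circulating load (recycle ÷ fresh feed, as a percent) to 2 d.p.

CL = 144.00 %

Mass balance on the −75 µm fraction:
Fd + Rd = Ru + Fo ⇒ R/F = (o−d)/(d−u)
r = (82.1 − 53.3)/(53.3 − 33.3) = 28.8/20.0 = 1.4400
CL = 100·r = 144.00 %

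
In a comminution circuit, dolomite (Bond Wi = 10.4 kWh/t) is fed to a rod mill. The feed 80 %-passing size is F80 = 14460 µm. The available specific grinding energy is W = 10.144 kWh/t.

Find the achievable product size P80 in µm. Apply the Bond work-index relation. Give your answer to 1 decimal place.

P80 = 89.2 µm

W = 10 Wi (P80^-0.5 − F80^-0.5)
⇒ 1/√P80 = W/(10·Wi) + 1/√F80
  = 10.1440/(10·10.4) + 1/√14460 = 0.097538 + 0.008316 = 0.105854
P80 = (1/0.105854)² = 9.4469² = 89.24 µm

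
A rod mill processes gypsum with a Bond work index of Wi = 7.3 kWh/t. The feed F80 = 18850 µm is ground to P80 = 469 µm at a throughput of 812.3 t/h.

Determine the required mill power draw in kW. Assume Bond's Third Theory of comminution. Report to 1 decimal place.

W = 10·Wi·(P80^(-½) − F80^(-½))
W = 10·7.3·(1/√469 − 1/√18850) = 10·7.3·(0.038892) = 2.8391 kWh/t
Mill draw = 2.8391 × 812.3 = 2306.2 kW

P = 2306.2 kW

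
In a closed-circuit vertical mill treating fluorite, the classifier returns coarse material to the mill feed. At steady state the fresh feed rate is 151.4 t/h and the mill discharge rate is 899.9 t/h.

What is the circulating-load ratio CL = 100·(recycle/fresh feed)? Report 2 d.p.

Discharge = new feed + return, hence
R = M − F = 899.9 − 151.4 = 748.5 t/h
CL = 100·R/F = 100·748.5/151.4 = 494.39 %

CL = 494.39 %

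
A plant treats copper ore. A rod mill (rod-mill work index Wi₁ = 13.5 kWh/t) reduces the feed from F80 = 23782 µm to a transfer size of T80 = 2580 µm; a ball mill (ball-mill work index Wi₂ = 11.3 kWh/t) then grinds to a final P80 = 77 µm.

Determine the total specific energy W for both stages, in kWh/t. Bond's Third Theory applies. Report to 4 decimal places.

W = 12.4353 kWh/t

W = 10 Wi (P80^-0.5 − F80^-0.5)
Stage 1 (23782→2580 µm, Wi₁=13.5): W₁ = 10·13.5·(0.019687 − 0.006484) = 1.7824 kWh/t
Stage 2 (2580→77 µm, Wi₂=11.3): W₂ = 10·11.3·(0.113961 − 0.019687) = 10.6529 kWh/t
W = W₁ + W₂ = 1.7824 + 10.6529 = 12.4353 kWh/t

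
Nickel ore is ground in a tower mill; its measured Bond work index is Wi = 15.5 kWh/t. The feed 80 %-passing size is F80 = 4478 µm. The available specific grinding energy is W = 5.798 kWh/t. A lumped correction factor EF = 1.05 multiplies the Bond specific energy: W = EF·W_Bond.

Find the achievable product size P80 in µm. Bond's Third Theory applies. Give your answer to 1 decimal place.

W_Bond = 10·Wi·(1/√P₈₀ − 1/√F₈₀)
W_Bond = W / EF = 5.798 / 1.05 = 5.5219 kWh/t
P80^(−½) = W_Bond/(10 Wi) + F80^(−½)
  = 5.5219/(10·15.5) + 1/√4478 = 0.035625 + 0.014944 = 0.050569
P80 = (1/0.050569)² = 19.7750² = 391.05 µm

P80 = 391.1 µm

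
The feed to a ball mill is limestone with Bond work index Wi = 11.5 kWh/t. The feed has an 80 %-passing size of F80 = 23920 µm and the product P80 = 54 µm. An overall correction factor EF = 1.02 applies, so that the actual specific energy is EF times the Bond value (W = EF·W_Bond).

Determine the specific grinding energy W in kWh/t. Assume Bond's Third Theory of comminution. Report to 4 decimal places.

W = 15.2041 kWh/t

W = 10·Wi·[P80^(−½) − F80^(−½)]
1/√54 = 0.136083;  1/√23920 = 0.006466
W = 10·11.5·(0.136083 − 0.006466) = 14.9060 kWh/t
With EF = 1.02: W = 14.9060·1.02 = 15.2041 kWh/t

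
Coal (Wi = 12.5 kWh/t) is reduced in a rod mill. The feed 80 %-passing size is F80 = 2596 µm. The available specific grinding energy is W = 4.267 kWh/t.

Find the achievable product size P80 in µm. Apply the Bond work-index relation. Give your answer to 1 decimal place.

W_Bond = 10·Wi·(1/√P₈₀ − 1/√F₈₀)
P80^-0.5 = F80^-0.5 + W/(10 Wi)
  = 4.2670/(10·12.5) + 1/√2596 = 0.034136 + 0.019627 = 0.053763
P80 = (1/0.053763)² = 18.6003² = 345.97 µm

P80 = 346.0 µm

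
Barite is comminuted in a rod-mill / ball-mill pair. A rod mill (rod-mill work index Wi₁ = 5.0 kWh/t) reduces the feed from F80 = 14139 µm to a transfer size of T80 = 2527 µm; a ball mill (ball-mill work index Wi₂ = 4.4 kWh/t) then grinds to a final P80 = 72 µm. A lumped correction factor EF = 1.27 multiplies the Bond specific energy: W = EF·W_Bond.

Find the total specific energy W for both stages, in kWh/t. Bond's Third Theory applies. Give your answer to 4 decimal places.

Bond:  W = 10 Wi (1/√P − 1/√F)
Stage 1 (14139→2527 µm, Wi₁=5.0): W₁ = 10·5.0·(0.019893 − 0.008410) = 0.5741 kWh/t
Stage 2 (2527→72 µm, Wi₂=4.4): W₂ = 10·4.4·(0.117851 − 0.019893) = 4.3102 kWh/t
W = W₁ + W₂ = 0.5741 + 4.3102 = 4.8843 kWh/t
Apply correction: 4.8843 × 1.27 = 6.2031 kWh/t

W = 6.2031 kWh/t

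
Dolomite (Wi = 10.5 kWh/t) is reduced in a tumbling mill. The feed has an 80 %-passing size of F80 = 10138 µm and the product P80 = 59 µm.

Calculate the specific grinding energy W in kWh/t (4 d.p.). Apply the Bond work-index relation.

W = 12.6270 kWh/t

W = 10·Wi·[P80^(−½) − F80^(−½)]
1/√59 = 0.130189;  1/√10138 = 0.009932
W = 10·10.5·(0.130189 − 0.009932) = 12.6270 kWh/t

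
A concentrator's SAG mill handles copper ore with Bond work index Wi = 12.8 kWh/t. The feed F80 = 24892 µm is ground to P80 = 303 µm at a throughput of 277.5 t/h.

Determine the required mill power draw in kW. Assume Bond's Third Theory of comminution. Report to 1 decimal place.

P = 1815.4 kW

W = 10 Wi / √P80 − 10 Wi / √F80
W = 10·12.8·(1/√303 − 1/√24892) = 10·12.8·(0.051110) = 6.5421 kWh/t
P = W·T = 6.5421·277.5 = 1815.4 kW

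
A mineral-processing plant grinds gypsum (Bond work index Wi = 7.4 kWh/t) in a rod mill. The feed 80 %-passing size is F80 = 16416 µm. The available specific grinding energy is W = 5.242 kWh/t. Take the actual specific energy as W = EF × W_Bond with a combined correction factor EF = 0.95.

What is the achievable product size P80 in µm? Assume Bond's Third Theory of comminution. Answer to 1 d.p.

W = 10 Wi (P80^-0.5 − F80^-0.5)
W_Bond = W / EF = 5.242 / 0.95 = 5.5179 kWh/t
⇒ 1/√P80 = W_Bond/(10 Wi) + 1/√F80
  = 5.5179/(10·7.4) + 1/√16416 = 0.074566 + 0.007805 = 0.082371
P80 = (1/0.082371)² = 12.1402² = 147.38 µm

P80 = 147.4 µm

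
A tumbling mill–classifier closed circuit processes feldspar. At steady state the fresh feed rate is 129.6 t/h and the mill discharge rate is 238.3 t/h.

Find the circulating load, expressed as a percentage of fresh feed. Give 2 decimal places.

CL = 83.87 %

Steady state: M = F + R.
R = M − F = 238.3 − 129.6 = 108.7 t/h
CL = 100·R/F = 100·108.7/129.6 = 83.87 %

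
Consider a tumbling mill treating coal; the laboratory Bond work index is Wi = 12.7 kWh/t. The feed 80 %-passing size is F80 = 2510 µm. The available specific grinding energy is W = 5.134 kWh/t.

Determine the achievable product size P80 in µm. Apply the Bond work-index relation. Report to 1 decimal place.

Bond:  W = 10 Wi (1/√P − 1/√F)
⇒ 1/√P80 = W/(10·Wi) + 1/√F80
  = 5.1340/(10·12.7) + 1/√2510 = 0.040425 + 0.019960 = 0.060385
P80 = (1/0.060385)² = 16.5603² = 274.24 µm

P80 = 274.2 µm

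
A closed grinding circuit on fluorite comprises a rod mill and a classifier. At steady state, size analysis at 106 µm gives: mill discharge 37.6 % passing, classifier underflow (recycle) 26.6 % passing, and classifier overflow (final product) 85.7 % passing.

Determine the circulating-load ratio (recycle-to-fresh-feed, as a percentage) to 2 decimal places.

Two-product formula at 106 µm:
Fd + Rd = Ru + Fo ⇒ R/F = (o−d)/(d−u)
r = (85.7 − 37.6)/(37.6 − 26.6) = 48.1/11.0 = 4.3727
CL = 100·r = 437.27 %

CL = 437.27 %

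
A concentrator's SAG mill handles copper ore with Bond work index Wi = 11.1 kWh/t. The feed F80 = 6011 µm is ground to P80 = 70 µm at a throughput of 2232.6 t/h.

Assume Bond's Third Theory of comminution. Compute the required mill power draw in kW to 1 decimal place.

W = 10 Wi (P80^-0.5 − F80^-0.5)
W = 10·11.1·(1/√70 − 1/√6011) = 10·11.1·(0.106625) = 11.8353 kWh/t
Mill draw = 11.8353 × 2232.6 = 26423.6 kW

P = 26423.6 kW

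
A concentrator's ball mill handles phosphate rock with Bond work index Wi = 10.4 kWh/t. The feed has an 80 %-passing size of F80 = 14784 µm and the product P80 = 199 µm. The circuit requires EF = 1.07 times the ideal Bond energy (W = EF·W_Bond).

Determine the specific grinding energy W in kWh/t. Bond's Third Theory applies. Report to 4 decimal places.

W = 6.9732 kWh/t

Bond: W = 10·Wi·(1/√P80 − 1/√F80)
1/√199 = 0.070888;  1/√14784 = 0.008224
W = 10·10.4·(0.070888 − 0.008224) = 6.5170 kWh/t
Corrected W = EF·W_Bond = 1.07·6.5170 = 6.9732 kWh/t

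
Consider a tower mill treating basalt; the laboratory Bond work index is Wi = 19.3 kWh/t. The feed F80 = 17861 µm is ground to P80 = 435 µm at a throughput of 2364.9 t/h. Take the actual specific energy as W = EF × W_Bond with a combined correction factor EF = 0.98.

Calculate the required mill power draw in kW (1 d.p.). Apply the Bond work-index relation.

P = 18099.4 kW

W = 10 Wi (P80^-0.5 − F80^-0.5)
W = 10·19.3·(1/√435 − 1/√17861) = 10·19.3·(0.040464) = 7.8095 kWh/t
Corrected W = EF·W_Bond = 0.98·7.8095 = 7.6533 kWh/t
Power = W × throughput = 7.6533 kWh/t × 2364.9 t/h = 18099.4 kW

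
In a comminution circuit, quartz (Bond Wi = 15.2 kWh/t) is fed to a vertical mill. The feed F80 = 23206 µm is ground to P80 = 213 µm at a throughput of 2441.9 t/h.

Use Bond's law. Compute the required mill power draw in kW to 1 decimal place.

P = 22995.5 kW

W = 10 Wi / √P80 − 10 Wi / √F80
W = 10·15.2·(1/√213 − 1/√23206) = 10·15.2·(0.061954) = 9.4171 kWh/t
Mill draw = 9.4171 × 2441.9 = 22995.5 kW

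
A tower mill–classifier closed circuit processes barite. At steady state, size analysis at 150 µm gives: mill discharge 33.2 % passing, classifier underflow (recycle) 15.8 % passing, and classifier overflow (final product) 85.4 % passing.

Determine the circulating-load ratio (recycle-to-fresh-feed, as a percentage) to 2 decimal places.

CL = 300.00 %

Balance %-passing 150 µm (r = R/F):
(1+r)d = ru + o → r = (o−d)/(d−u)
r = (85.4 − 33.2)/(33.2 − 15.8) = 52.2/17.4 = 3.0000
CL = 100·r = 300.00 %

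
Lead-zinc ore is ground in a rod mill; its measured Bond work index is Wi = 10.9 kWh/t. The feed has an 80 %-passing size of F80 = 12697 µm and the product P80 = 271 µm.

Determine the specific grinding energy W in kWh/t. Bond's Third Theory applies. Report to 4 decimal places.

W = 5.6539 kWh/t

W = 10 Wi (1/√P80 − 1/√F80)  [Bond]
1/√271 = 0.060746;  1/√12697 = 0.008875
W = 10·10.9·(0.060746 − 0.008875) = 5.6539 kWh/t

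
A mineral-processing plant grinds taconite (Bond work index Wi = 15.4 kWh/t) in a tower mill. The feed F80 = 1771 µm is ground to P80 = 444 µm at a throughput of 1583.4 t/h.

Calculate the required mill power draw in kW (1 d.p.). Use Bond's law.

W = 10 Wi (1/√P80 − 1/√F80)  [Bond]
W = 10·15.4·(1/√444 − 1/√1771) = 10·15.4·(0.023695) = 3.6491 kWh/t
Power = W × throughput = 3.6491 kWh/t × 1583.4 t/h = 5778.0 kW

P = 5778.0 kW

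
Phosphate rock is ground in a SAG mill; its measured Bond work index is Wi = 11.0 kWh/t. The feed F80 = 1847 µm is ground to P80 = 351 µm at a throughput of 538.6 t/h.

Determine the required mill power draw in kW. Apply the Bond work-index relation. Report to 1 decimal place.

P = 1783.8 kW

W = 10 Wi (1/√P80 − 1/√F80)  [Bond]
W = 10·11.0·(1/√351 − 1/√1847) = 10·11.0·(0.030108) = 3.3118 kWh/t
Power = W × throughput = 3.3118 kWh/t × 538.6 t/h = 1783.8 kW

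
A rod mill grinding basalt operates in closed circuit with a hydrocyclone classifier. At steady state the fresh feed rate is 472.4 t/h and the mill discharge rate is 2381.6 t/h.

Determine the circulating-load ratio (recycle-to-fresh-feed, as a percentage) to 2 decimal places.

CL = 404.15 %

M = F + R at steady state, so:
R = M − F = 2381.6 − 472.4 = 1909.2 t/h
CL = 100·R/F = 100·1909.2/472.4 = 404.15 %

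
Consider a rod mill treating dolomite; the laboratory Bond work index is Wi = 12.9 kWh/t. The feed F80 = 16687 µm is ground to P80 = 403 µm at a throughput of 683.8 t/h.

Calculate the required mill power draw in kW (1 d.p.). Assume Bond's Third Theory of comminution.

P = 3711.2 kW

W = 10·Wi·[P80^(−½) − F80^(−½)]
W = 10·12.9·(1/√403 − 1/√16687) = 10·12.9·(0.042072) = 5.4273 kWh/t
Mill draw = 5.4273 × 683.8 = 3711.2 kW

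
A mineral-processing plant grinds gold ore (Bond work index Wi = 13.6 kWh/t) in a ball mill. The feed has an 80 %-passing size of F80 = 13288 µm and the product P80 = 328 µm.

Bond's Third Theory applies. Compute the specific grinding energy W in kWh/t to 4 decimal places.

W = 10·Wi·[P80^(−½) − F80^(−½)]
1/√328 = 0.055216;  1/√13288 = 0.008675
W = 10·13.6·(0.055216 − 0.008675) = 6.3295 kWh/t

W = 6.3295 kWh/t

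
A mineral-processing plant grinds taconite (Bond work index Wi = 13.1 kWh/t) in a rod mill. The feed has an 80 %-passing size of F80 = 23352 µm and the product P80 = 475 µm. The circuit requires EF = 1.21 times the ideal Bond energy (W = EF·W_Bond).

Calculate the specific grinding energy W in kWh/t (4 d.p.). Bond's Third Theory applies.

W = 10·Wi·[P80^(−½) − F80^(−½)]
1/√475 = 0.045883;  1/√23352 = 0.006544
W = 10·13.1·(0.045883 − 0.006544) = 5.1534 kWh/t
W_actual = 1.21 × 5.1534 = 6.2357 kWh/t

W = 6.2357 kWh/t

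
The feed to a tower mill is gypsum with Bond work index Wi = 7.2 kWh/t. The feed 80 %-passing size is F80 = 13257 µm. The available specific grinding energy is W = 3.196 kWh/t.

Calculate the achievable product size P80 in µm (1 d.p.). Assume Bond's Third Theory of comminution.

W = 10·Wi·(P80^(-½) − F80^(-½))
⇒ 1/√P80 = W/(10 Wi) + 1/√F80
  = 3.1960/(10·7.2) + 1/√13257 = 0.044389 + 0.008685 = 0.053074
P80 = (1/0.053074)² = 18.8416² = 355.01 µm

P80 = 355.0 µm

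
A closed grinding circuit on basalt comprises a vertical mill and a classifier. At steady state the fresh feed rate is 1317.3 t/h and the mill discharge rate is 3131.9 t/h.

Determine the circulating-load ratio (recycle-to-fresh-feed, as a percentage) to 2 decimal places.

Mill node: discharge = fresh + recycle.
R = M − F = 3131.9 − 1317.3 = 1814.6 t/h
CL = 100·R/F = 100·1814.6/1317.3 = 137.75 %

CL = 137.75 %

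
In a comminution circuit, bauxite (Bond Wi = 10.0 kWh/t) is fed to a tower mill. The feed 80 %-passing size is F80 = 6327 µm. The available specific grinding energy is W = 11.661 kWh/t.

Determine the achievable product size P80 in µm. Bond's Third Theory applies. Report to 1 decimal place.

W = 10 Wi / √P80 − 10 Wi / √F80
P80^(−½) = W/(10 Wi) + F80^(−½)
  = 11.6610/(10·10.0) + 1/√6327 = 0.116610 + 0.012572 = 0.129182
P80 = (1/0.129182)² = 7.7410² = 59.92 µm

P80 = 59.9 µm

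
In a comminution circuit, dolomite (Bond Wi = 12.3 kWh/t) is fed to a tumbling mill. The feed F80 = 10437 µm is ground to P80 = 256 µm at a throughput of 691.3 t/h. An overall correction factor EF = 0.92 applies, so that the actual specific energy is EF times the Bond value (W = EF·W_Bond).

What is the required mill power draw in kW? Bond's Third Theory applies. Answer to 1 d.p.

W = 10 Wi (P80^-0.5 − F80^-0.5)
W = 10·12.3·(1/√256 − 1/√10437) = 10·12.3·(0.052712) = 6.4835 kWh/t
With EF = 0.92: W = 6.4835·0.92 = 5.9648 kWh/t
P = W·T = 5.9648·691.3 = 4123.5 kW

P = 4123.5 kW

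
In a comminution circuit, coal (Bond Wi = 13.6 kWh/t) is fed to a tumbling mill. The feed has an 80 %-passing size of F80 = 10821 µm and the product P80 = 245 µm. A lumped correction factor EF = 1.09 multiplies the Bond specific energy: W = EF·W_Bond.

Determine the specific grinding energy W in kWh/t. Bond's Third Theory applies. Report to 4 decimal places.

W = 8.0457 kWh/t

W = 10·Wi·(P80^(-½) − F80^(-½))
1/√245 = 0.063888;  1/√10821 = 0.009613
W = 10·13.6·(0.063888 − 0.009613) = 7.3813 kWh/t
W_actual = 1.09 × 7.3813 = 8.0457 kWh/t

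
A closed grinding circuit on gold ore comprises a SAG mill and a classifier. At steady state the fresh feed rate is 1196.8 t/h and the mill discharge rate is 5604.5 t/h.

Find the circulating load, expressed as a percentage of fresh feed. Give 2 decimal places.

CL = 368.29 %

Discharge = new feed + return, hence
R = M − F = 5604.5 − 1196.8 = 4407.7 t/h
CL = 100·R/F = 100·4407.7/1196.8 = 368.29 %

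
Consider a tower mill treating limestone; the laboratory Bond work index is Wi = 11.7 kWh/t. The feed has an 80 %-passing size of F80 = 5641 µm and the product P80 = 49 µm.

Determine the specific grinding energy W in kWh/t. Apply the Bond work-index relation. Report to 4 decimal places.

Bond: W = 10·Wi·(1/√P80 − 1/√F80)
1/√49 = 0.142857;  1/√5641 = 0.013314
W = 10·11.7·(0.142857 − 0.013314) = 15.1565 kWh/t

W = 15.1565 kWh/t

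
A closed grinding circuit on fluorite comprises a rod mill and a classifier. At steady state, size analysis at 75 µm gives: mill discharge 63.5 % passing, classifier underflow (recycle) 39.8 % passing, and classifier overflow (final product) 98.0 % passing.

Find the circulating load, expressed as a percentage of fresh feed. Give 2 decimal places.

Balance %-passing 75 µm (r = R/F):
d + r·d = r·u + o → r(d−u) = o−d
r = (98.0 − 63.5)/(63.5 − 39.8) = 34.5/23.7 = 1.4557
CL = 100·r = 145.57 %

CL = 145.57 %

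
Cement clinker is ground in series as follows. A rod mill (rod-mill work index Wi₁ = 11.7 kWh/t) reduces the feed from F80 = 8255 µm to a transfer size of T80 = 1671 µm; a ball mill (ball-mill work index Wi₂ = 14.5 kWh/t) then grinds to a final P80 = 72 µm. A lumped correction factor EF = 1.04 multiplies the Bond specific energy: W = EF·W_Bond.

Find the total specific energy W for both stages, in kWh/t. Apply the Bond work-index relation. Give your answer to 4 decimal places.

W = 10 Wi / √P80 − 10 Wi / √F80
Stage 1 (8255→1671 µm, Wi₁=11.7): W₁ = 10·11.7·(0.024463 − 0.011006) = 1.5744 kWh/t
Stage 2 (1671→72 µm, Wi₂=14.5): W₂ = 10·14.5·(0.117851 − 0.024463) = 13.5413 kWh/t
W = W₁ + W₂ = 1.5744 + 13.5413 = 15.1157 kWh/t
Corrected W = EF·W_Bond = 1.04·15.1157 = 15.7203 kWh/t

W = 15.7203 kWh/t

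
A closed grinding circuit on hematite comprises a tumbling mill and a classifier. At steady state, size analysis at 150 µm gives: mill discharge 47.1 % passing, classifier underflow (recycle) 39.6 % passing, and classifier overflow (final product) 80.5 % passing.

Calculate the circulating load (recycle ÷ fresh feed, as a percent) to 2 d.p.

CL = 445.33 %

Classifier node, passing 150 µm:
(1+r)d = ru + o → r = (o−d)/(d−u)
r = (80.5 − 47.1)/(47.1 − 39.6) = 33.4/7.5 = 4.4533
CL = 100·r = 445.33 %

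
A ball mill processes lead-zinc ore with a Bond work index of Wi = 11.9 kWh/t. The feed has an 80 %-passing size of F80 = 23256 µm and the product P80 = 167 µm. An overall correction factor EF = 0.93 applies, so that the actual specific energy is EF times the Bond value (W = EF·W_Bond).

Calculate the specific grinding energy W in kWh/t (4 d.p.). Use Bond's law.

W = 7.8382 kWh/t

W = 10 Wi / √P80 − 10 Wi / √F80
1/√167 = 0.077382;  1/√23256 = 0.006557
W = 10·11.9·(0.077382 − 0.006557) = 8.4282 kWh/t
With EF = 0.93: W = 8.4282·0.93 = 7.8382 kWh/t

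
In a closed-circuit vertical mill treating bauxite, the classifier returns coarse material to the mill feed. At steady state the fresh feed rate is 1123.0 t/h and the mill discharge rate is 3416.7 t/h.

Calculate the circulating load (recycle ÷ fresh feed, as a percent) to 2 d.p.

Mill node: discharge = fresh + recycle.
R = M − F = 3416.7 − 1123.0 = 2293.7 t/h
CL = 100·R/F = 100·2293.7/1123.0 = 204.25 %

CL = 204.25 %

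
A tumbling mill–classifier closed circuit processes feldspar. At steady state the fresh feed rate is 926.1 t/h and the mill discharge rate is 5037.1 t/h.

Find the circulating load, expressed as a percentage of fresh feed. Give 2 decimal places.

CL = 443.90 %

Mill node: discharge = fresh + recycle.
R = M − F = 5037.1 − 926.1 = 4111.0 t/h
CL = 100·R/F = 100·4111.0/926.1 = 443.90 %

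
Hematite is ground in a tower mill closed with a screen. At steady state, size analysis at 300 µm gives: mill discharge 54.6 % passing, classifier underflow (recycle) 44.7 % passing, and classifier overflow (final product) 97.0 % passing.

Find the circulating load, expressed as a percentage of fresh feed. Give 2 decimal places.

Two-product formula at 300 µm:
d + r·d = r·u + o → r(d−u) = o−d
r = (97.0 − 54.6)/(54.6 − 44.7) = 42.4/9.9 = 4.2828
CL = 100·r = 428.28 %

CL = 428.28 %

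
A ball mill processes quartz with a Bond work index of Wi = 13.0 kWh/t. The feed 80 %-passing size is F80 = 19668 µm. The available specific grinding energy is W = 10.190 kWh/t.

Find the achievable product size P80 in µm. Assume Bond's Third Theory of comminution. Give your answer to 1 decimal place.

P80 = 136.7 µm

W_Bond = 10·Wi·(1/√P₈₀ − 1/√F₈₀)
P80^-0.5 = F80^-0.5 + W/(10 Wi)
  = 10.1900/(10·13.0) + 1/√19668 = 0.078385 + 0.007130 = 0.085515
P80 = (1/0.085515)² = 11.6938² = 136.75 µm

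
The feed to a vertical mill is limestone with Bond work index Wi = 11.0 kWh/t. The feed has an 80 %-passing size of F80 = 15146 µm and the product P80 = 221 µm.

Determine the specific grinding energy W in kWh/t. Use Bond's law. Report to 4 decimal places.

W_Bond = 10·Wi·(1/√P₈₀ − 1/√F₈₀)
1/√221 = 0.067267;  1/√15146 = 0.008126
W = 10·11.0·(0.067267 − 0.008126) = 6.5056 kWh/t

W = 6.5056 kWh/t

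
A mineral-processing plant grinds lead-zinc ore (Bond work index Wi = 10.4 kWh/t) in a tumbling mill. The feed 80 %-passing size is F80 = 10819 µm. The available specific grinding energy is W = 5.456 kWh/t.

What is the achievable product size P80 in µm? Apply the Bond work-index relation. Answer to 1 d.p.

W = 10·Wi·[P80^(−½) − F80^(−½)]
P80^(−½) = W/(10 Wi) + F80^(−½)
  = 5.4560/(10·10.4) + 1/√10819 = 0.052462 + 0.009614 = 0.062076
P80 = (1/0.062076)² = 16.1094² = 259.51 µm

P80 = 259.5 µm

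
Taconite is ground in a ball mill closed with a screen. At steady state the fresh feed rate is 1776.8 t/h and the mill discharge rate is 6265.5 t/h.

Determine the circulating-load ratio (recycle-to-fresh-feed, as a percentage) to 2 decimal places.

CL = 252.63 %

M = F + R at steady state, so:
R = M − F = 6265.5 − 1776.8 = 4488.7 t/h
CL = 100·R/F = 100·4488.7/1776.8 = 252.63 %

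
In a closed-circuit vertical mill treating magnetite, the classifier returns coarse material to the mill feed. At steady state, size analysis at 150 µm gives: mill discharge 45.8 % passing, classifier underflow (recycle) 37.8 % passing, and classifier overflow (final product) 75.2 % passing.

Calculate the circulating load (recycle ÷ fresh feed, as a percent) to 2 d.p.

CL = 367.50 %

Let r = R/F. Size balance at 150 µm:
d + r·d = r·u + o → r(d−u) = o−d
r = (75.2 − 45.8)/(45.8 − 37.8) = 29.4/8.0 = 3.6750
CL = 100·r = 367.50 %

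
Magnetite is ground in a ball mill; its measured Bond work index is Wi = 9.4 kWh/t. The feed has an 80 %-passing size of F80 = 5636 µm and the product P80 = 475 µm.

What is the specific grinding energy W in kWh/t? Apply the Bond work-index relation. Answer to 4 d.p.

W = 10 Wi / √P80 − 10 Wi / √F80
1/√475 = 0.045883;  1/√5636 = 0.013320
W = 10·9.4·(0.045883 − 0.013320) = 3.0609 kWh/t

W = 3.0609 kWh/t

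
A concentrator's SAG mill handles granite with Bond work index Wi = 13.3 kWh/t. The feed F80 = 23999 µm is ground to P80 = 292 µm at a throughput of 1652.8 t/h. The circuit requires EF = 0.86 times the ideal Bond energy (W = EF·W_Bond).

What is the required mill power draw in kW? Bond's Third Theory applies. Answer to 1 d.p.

W = 10·Wi·(P80^(-½) − F80^(-½))
W = 10·13.3·(1/√292 − 1/√23999) = 10·13.3·(0.052065) = 6.9247 kWh/t
Corrected W = EF·W_Bond = 0.86·6.9247 = 5.9552 kWh/t
Mill draw = 5.9552 × 1652.8 = 9842.8 kW

P = 9842.8 kW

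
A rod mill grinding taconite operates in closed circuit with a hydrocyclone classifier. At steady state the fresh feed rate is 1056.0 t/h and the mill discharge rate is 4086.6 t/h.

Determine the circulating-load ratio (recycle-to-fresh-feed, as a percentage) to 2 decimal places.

Mill node: discharge = fresh + recycle.
R = M − F = 4086.6 − 1056.0 = 3030.6 t/h
CL = 100·R/F = 100·3030.6/1056.0 = 286.99 %

CL = 286.99 %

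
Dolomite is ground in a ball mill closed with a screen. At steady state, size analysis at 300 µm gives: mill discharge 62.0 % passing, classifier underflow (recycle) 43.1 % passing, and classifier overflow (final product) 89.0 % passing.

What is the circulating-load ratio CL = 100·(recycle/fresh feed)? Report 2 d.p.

Two-product formula at 300 µm:
(1+r)·d = r·u + o ⇒ r = (o−d)/(d−u)
r = (89.0 − 62.0)/(62.0 − 43.1) = 27.0/18.9 = 1.4286
CL = 100·r = 142.86 %

CL = 142.86 %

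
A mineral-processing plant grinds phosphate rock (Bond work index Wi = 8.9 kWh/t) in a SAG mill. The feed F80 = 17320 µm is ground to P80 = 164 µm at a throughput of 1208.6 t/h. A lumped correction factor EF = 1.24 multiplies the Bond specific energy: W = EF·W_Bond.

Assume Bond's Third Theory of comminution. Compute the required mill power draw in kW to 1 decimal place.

Bond:  W = 10 Wi (1/√P − 1/√F)
W = 10·8.9·(1/√164 − 1/√17320) = 10·8.9·(0.070488) = 6.2735 kWh/t
With EF = 1.24: W = 6.2735·1.24 = 7.7791 kWh/t
P = W·T = 7.7791·1208.6 = 9401.8 kW

P = 9401.8 kW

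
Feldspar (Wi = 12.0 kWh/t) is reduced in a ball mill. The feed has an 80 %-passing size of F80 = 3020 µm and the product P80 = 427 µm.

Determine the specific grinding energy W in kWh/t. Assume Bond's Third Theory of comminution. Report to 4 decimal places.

W = 10 Wi / √P80 − 10 Wi / √F80
1/√427 = 0.048393;  1/√3020 = 0.018197
W = 10·12.0·(0.048393 − 0.018197) = 3.6236 kWh/t

W = 3.6236 kWh/t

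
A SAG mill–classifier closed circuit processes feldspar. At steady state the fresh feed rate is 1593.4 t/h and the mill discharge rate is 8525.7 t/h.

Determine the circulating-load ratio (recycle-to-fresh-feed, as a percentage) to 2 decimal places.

Mill node: discharge = fresh + recycle.
R = M − F = 8525.7 − 1593.4 = 6932.3 t/h
CL = 100·R/F = 100·6932.3/1593.4 = 435.06 %

CL = 435.06 %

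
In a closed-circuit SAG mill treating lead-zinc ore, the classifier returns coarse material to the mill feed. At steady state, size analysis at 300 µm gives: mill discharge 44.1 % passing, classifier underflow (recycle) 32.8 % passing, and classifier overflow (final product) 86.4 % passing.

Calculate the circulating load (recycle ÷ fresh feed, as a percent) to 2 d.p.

CL = 374.34 %

Let r = R/F. Size balance at 300 µm:
r = (o − d)/(d − u)
r = (86.4 − 44.1)/(44.1 − 32.8) = 42.3/11.3 = 3.7434
CL = 100·r = 374.34 %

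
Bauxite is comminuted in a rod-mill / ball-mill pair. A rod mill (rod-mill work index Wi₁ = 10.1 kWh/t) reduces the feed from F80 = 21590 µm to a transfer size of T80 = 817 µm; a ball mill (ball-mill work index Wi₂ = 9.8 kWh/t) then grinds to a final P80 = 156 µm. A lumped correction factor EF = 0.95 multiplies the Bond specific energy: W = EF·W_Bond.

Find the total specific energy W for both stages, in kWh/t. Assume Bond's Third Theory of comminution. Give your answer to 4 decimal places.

W = 6.9007 kWh/t

W = 10·Wi·[P80^(−½) − F80^(−½)]
Stage 1 (21590→817 µm, Wi₁=10.1): W₁ = 10·10.1·(0.034986 − 0.006806) = 2.8462 kWh/t
Stage 2 (817→156 µm, Wi₂=9.8): W₂ = 10·9.8·(0.080064 − 0.034986) = 4.4177 kWh/t
W = W₁ + W₂ = 2.8462 + 4.4177 = 7.2639 kWh/t
W_actual = 0.95 × 7.2639 = 6.9007 kWh/t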